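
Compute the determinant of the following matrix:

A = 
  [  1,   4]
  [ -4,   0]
For a 2×2 matrix, det = ad - bc = (1)(0) - (4)(-4) = 16

det(A) = 16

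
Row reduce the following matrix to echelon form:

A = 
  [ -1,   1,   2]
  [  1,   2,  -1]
Row operations:
R2 → R2 + (1)·R1

Resulting echelon form:
REF = 
  [ -1,   1,   2]
  [  0,   3,   1]

Rank = 2 (number of non-zero pivot rows).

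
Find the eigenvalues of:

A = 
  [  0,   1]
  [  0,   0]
λ = 0, 0

tr(A) = 0, det(A) = 0
Characteristic polynomial: λ² - tr(A)λ + det(A) = λ²
λ² = λ²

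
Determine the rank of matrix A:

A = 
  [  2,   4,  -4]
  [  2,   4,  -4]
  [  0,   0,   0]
rank(A) = 1

Row reduce:
R2 → R2 - (1)·R1
REF = 
  [  2,   4,  -4]
  [  0,   0,   0]
  [  0,   0,   0]
Pivot columns: 1 → 1 pivot.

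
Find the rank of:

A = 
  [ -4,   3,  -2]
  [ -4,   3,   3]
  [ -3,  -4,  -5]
Row reduce:
R2 → R2 - (1)·R1
R3 → R3 - (3/4)·R1
Swap R2 ↔ R3
REF = 
  [   -4,     3,    -2]
  [    0, -25/4,  -7/2]
  [    0,     0,     5]
Pivot columns: 1, 2, 3 → 3 pivots.

rank(A) = 3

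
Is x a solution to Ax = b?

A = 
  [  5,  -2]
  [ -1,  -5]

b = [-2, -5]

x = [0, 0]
No

Ax = [0, 0] ≠ b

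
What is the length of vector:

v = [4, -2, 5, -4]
7.81

||v||₂ = √((4)² + (-2)² + (5)² + (-4)²) = √61 = 7.81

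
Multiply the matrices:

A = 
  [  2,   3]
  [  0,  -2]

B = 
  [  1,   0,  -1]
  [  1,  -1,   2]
A is 2×2 and B is 2×3, so AB is 2×3. Each entry is (row of A)·(column of B):
AB[1,1] = (2)(1) + (3)(1) = 5
AB[1,2] = (2)(0) + (3)(-1) = -3
AB[1,3] = (2)(-1) + (3)(2) = 4
AB[2,1] = (0)(1) + (-2)(1) = -2
AB[2,2] = (0)(0) + (-2)(-1) = 2
AB[2,3] = (0)(-1) + (-2)(2) = -4

AB = 
  [  5,  -3,   4]
  [ -2,   2,  -4]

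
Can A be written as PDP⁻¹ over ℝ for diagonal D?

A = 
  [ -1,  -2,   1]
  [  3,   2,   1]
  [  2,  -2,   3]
No

Characteristic polynomial: det(λI - A) = λ³ - 4λ² + 7λ + 4
By the rational root theorem any rational root is an integer dividing 4; none of those is a root, so p(λ) has no rational roots and hence (being an irreducible cubic) no repeated roots.
Discriminant of the cubic: Δ = -2012
Δ < 0 ⇒ one real eigenvalue and a complex-conjugate pair: λ ≈ 2.223 + 2.01i, 2.223 - 2.01i, -0.4454
Has complex eigenvalues (not diagonalizable over ℝ).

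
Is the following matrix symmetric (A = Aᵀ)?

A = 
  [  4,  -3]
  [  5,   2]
No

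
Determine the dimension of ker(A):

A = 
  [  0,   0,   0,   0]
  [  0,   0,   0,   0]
nullity(A) = 4

Row reduce:
(no row operations needed)
REF = 
  [  0,   0,   0,   0]
  [  0,   0,   0,   0]
Pivot columns: none → 0 pivots.
rank(A) = 0, so nullity(A) = 4 - 0 = 4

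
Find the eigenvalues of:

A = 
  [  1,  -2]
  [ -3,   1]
λ = 1 + √6, 1 - √6  (≈ 3.449, -1.449)

tr(A) = 2, det(A) = -5
Characteristic polynomial: λ² - tr(A)λ + det(A) = λ² - 2λ - 5
λ² - 2λ - 5 = 0  ⇒  λ = (2 ± √((-2)² - 4·(-5)))/2 = (2 ± √(24))/2
  = 1 + √6,  1 - √6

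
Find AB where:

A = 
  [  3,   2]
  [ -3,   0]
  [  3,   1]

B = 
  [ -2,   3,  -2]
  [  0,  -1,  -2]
A is 3×2 and B is 2×3, so AB is 3×3. Each entry is (row of A)·(column of B):
AB[1,1] = (3)(-2) + (2)(0) = -6
AB[1,2] = (3)(3) + (2)(-1) = 7
AB[1,3] = (3)(-2) + (2)(-2) = -10
AB[2,1] = (-3)(-2) + (0)(0) = 6
AB[2,2] = (-3)(3) + (0)(-1) = -9
AB[2,3] = (-3)(-2) + (0)(-2) = 6
AB[3,1] = (3)(-2) + (1)(0) = -6
AB[3,2] = (3)(3) + (1)(-1) = 8
AB[3,3] = (3)(-2) + (1)(-2) = -8

AB = 
  [ -6,   7, -10]
  [  6,  -9,   6]
  [ -6,   8,  -8]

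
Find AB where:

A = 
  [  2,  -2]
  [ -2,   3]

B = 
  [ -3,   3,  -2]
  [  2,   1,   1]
AB = 
  [-10,   4,  -6]
  [ 12,  -3,   7]

A is 2×2 and B is 2×3, so AB is 2×3. Each entry is (row of A)·(column of B):
AB[1,1] = (2)(-3) + (-2)(2) = -10
AB[1,2] = (2)(3) + (-2)(1) = 4
AB[1,3] = (2)(-2) + (-2)(1) = -6
AB[2,1] = (-2)(-3) + (3)(2) = 12
AB[2,2] = (-2)(3) + (3)(1) = -3
AB[2,3] = (-2)(-2) + (3)(1) = 7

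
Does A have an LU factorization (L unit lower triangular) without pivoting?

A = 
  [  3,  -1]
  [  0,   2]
Yes.
A[1,1] = 3 ≠ 0, so Gaussian elimination proceeds without a row swap: multiplier ℓ₂₁ = (0)/(3) = 0, and U[2,2] = 2 - (0)(-1) = 2.
L = 
  [  1,   0]
  [  0,   1]
U = 
  [  3,  -1]
  [  0,   2]
Check row 2 of LU: [(0)(3), (0)(-1) + 2] = [0, 2] = row 2 of A ✓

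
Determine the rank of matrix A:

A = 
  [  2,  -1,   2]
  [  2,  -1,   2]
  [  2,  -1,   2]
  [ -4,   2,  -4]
Row reduce:
R2 → R2 - (1)·R1
R3 → R3 - (1)·R1
R4 → R4 + (2)·R1
REF = 
  [  2,  -1,   2]
  [  0,   0,   0]
  [  0,   0,   0]
  [  0,   0,   0]
Pivot columns: 1 → 1 pivot.

rank(A) = 1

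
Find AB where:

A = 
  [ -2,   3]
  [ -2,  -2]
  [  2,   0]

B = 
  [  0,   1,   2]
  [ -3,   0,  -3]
A is 3×2 and B is 2×3, so AB is 3×3. Each entry is (row of A)·(column of B):
AB[1,1] = (-2)(0) + (3)(-3) = -9
AB[1,2] = (-2)(1) + (3)(0) = -2
AB[1,3] = (-2)(2) + (3)(-3) = -13
AB[2,1] = (-2)(0) + (-2)(-3) = 6
AB[2,2] = (-2)(1) + (-2)(0) = -2
AB[2,3] = (-2)(2) + (-2)(-3) = 2
AB[3,1] = (2)(0) + (0)(-3) = 0
AB[3,2] = (2)(1) + (0)(0) = 2
AB[3,3] = (2)(2) + (0)(-3) = 4

AB = 
  [ -9,  -2, -13]
  [  6,  -2,   2]
  [  0,   2,   4]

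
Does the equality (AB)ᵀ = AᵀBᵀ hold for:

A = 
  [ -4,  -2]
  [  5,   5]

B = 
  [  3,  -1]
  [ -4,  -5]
No

(AB)ᵀ = 
  [ -4,  -5]
  [ 14, -30]

AᵀBᵀ = 
  [-17,  -9]
  [-11, -17]

The two matrices differ, so (AB)ᵀ ≠ AᵀBᵀ in general. The correct identity is (AB)ᵀ = BᵀAᵀ.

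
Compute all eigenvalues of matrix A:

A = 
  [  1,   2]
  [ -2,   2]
tr(A) = 3, det(A) = 6
Characteristic polynomial: λ² - tr(A)λ + det(A) = λ² - 3λ + 6
λ² - 3λ + 6 = 0  ⇒  λ = (3 ± √((-3)² - 4·(6)))/2 = (3 ± √(-15))/2
  = (3 + i√15)/2,  (3 - i√15)/2

λ = (3 + i√15)/2, (3 - i√15)/2  (≈ 1.5 + 1.936i, 1.5 - 1.936i)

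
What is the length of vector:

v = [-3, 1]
3.162

||v||₂ = √((-3)² + (1)²) = √10 = 3.162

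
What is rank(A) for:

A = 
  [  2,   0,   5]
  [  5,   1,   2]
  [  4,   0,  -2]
rank(A) = 3

Row reduce:
R2 → R2 - (5/2)·R1
R3 → R3 - (2)·R1
REF = 
  [    2,     0,     5]
  [    0,     1, -21/2]
  [    0,     0,   -12]
Pivot columns: 1, 2, 3 → 3 pivots.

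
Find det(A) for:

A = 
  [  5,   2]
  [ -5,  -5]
-15

For a 2×2 matrix, det = ad - bc = (5)(-5) - (2)(-5) = -15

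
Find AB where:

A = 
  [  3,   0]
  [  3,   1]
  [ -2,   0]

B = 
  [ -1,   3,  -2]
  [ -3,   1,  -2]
AB = 
  [ -3,   9,  -6]
  [ -6,  10,  -8]
  [  2,  -6,   4]

A is 3×2 and B is 2×3, so AB is 3×3. Each entry is (row of A)·(column of B):
AB[1,1] = (3)(-1) + (0)(-3) = -3
AB[1,2] = (3)(3) + (0)(1) = 9
AB[1,3] = (3)(-2) + (0)(-2) = -6
AB[2,1] = (3)(-1) + (1)(-3) = -6
AB[2,2] = (3)(3) + (1)(1) = 10
AB[2,3] = (3)(-2) + (1)(-2) = -8
AB[3,1] = (-2)(-1) + (0)(-3) = 2
AB[3,2] = (-2)(3) + (0)(1) = -6
AB[3,3] = (-2)(-2) + (0)(-2) = 4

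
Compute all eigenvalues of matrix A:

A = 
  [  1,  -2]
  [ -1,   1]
λ = 1 + √2, 1 - √2  (≈ 2.414, -0.4142)

tr(A) = 2, det(A) = -1
Characteristic polynomial: λ² - tr(A)λ + det(A) = λ² - 2λ - 1
λ² - 2λ - 1 = 0  ⇒  λ = (2 ± √((-2)² - 4·(-1)))/2 = (2 ± √(8))/2
  = 1 + √2,  1 - √2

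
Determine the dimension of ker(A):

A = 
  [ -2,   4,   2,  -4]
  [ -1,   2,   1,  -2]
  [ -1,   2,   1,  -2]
nullity(A) = 3

Row reduce:
R2 → R2 - (1/2)·R1
R3 → R3 - (1/2)·R1
REF = 
  [ -2,   4,   2,  -4]
  [  0,   0,   0,   0]
  [  0,   0,   0,   0]
Pivot columns: 1 → 1 pivot.
rank(A) = 1, so nullity(A) = 4 - 1 = 3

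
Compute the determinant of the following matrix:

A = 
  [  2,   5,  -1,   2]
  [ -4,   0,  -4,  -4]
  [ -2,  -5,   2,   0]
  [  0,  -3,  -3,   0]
192

Cofactor expansion along row 1: det(A) = a₁₁M₁₁ - a₁₂M₁₂ + a₁₃M₁₃ - a₁₄M₁₄

M₁₁ = det[[0, -4, -4]; [-5, 2, 0]; [-3, -3, 0]]
  = (0)·((2)(0) - (0)(-3)) - (-4)·((-5)(0) - (0)(-3)) + (-4)·((-5)(-3) - (2)(-3))
  = (0)(0) - (-4)(0) + (-4)(21)
  = -84
M₁₂ = det[[-4, -4, -4]; [-2, 2, 0]; [0, -3, 0]]
  = (-4)·((2)(0) - (0)(-3)) - (-4)·((-2)(0) - (0)(0)) + (-4)·((-2)(-3) - (2)(0))
  = (-4)(0) - (-4)(0) + (-4)(6)
  = -24
M₁₃ = det[[-4, 0, -4]; [-2, -5, 0]; [0, -3, 0]]
  = (-4)·((-5)(0) - (0)(-3)) - (0)·((-2)(0) - (0)(0)) + (-4)·((-2)(-3) - (-5)(0))
  = (-4)(0) - (0)(0) + (-4)(6)
  = -24
M₁₄ = det[[-4, 0, -4]; [-2, -5, 2]; [0, -3, -3]]
  = (-4)·((-5)(-3) - (2)(-3)) - (0)·((-2)(-3) - (2)(0)) + (-4)·((-2)(-3) - (-5)(0))
  = (-4)(21) - (0)(6) + (-4)(6)
  = -108

det(A) = (2)(-84) - (5)(-24) + (-1)(-24) - (2)(-108) = 192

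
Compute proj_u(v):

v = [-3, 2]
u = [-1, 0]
v·u = (-3)(-1) + (2)(0) = 3
u·u = (-1)² + (0)² = 1
proj_u(v) = (v·u / u·u) × u = (3/1) × u = (3) × u

proj_u(v) = [-3, 0]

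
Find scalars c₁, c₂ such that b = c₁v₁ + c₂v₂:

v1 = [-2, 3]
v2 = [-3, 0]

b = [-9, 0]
c1 = 0, c2 = 3

b = 0·v1 + 3·v2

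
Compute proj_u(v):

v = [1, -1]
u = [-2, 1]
v·u = (1)(-2) + (-1)(1) = -3
u·u = (-2)² + (1)² = 5
proj_u(v) = (v·u / u·u) × u = (-3/5) × u

proj_u(v) = [6/5, -3/5]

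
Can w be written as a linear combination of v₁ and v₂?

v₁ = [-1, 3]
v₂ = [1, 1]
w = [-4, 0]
Yes

Form the augmented matrix and row-reduce:
[v₁|v₂|w] = 
  [ -1,   1,  -4]
  [  3,   1,   0]
R2 → R2 + (3)·R1
REF = 
  [ -1,   1,  -4]
  [  0,   4, -12]

No row of the form [0 0 | nonzero], so the system is consistent. Back-substitution gives c₁ = 1, c₂ = -3: w = (1)·v₁ + (-3)·v₂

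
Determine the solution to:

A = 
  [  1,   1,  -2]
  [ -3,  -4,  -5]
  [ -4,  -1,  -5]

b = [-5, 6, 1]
Row reduce the augmented matrix [A|b]:
R2 → R2 + (3)·R1
R3 → R3 + (4)·R1
R3 → R3 + (3)·R2
REF = 
  [  1,   1,  -2,  -5]
  [  0,  -1, -11,  -9]
  [  0,   0, -46, -46]

Back-substitution:
x₃ = (-46) / (-46) = 1
x₂ = (-9 - (-11)(1)) / (-1) = -2
x₁ = (-5 - (1)(-2) - (-2)(1)) / 1 = -1

x = [-1, -2, 1]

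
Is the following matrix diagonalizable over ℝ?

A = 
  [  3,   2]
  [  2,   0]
Yes

tr(A) = 3, det(A) = -4
Characteristic polynomial: λ² - tr(A)λ + det(A) = λ² - 3λ - 4
λ² - 3λ - 4 = (λ + 1)(λ - 4)
Eigenvalues: 4, -1
λ=-1: alg. mult. = 1, geom. mult. = 2 - rank(A - (-1)I) = 2 - 1 = 1
λ=4: alg. mult. = 1, geom. mult. = 2 - rank(A - (4)I) = 2 - 1 = 1
Sum of geometric multiplicities equals n, so A has n independent eigenvectors.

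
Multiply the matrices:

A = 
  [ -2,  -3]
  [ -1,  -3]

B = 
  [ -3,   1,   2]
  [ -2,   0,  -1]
AB = 
  [ 12,  -2,  -1]
  [  9,  -1,   1]

A is 2×2 and B is 2×3, so AB is 2×3. Each entry is (row of A)·(column of B):
AB[1,1] = (-2)(-3) + (-3)(-2) = 12
AB[1,2] = (-2)(1) + (-3)(0) = -2
AB[1,3] = (-2)(2) + (-3)(-1) = -1
AB[2,1] = (-1)(-3) + (-3)(-2) = 9
AB[2,2] = (-1)(1) + (-3)(0) = -1
AB[2,3] = (-1)(2) + (-3)(-1) = 1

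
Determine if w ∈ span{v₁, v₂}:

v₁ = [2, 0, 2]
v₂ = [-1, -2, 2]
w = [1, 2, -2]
Yes

Form the augmented matrix and row-reduce:
[v₁|v₂|w] = 
  [  2,  -1,   1]
  [  0,  -2,   2]
  [  2,   2,  -2]
R3 → R3 - (1)·R1
R3 → R3 + (3/2)·R2
REF = 
  [  2,  -1,   1]
  [  0,  -2,   2]
  [  0,   0,   0]

No row of the form [0 0 | nonzero], so the system is consistent. Back-substitution gives c₁ = 0, c₂ = -1: w = (0)·v₁ + (-1)·v₂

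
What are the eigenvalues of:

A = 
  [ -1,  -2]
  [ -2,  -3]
tr(A) = -4, det(A) = -1
Characteristic polynomial: λ² - tr(A)λ + det(A) = λ² + 4λ - 1
λ² + 4λ - 1 = 0  ⇒  λ = (-4 ± √((4)² - 4·(-1)))/2 = (-4 ± √(20))/2
  = -2 + √5,  -2 - √5

λ = -2 + √5, -2 - √5  (≈ 0.2361, -4.236)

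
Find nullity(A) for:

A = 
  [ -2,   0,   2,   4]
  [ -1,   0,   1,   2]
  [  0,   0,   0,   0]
nullity(A) = 3

Row reduce:
R2 → R2 - (1/2)·R1
REF = 
  [ -2,   0,   2,   4]
  [  0,   0,   0,   0]
  [  0,   0,   0,   0]
Pivot columns: 1 → 1 pivot.
rank(A) = 1, so nullity(A) = 4 - 1 = 3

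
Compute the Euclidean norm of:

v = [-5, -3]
5.831

||v||₂ = √((-5)² + (-3)²) = √34 = 5.831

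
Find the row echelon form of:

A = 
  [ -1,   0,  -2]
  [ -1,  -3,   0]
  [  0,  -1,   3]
Row operations:
R2 → R2 - (1)·R1
R3 → R3 - (1/3)·R2

Resulting echelon form:
REF = 
  [ -1,   0,  -2]
  [  0,  -3,   2]
  [  0,   0, 7/3]

Rank = 3 (number of non-zero pivot rows).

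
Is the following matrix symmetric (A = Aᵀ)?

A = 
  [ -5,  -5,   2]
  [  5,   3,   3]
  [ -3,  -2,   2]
No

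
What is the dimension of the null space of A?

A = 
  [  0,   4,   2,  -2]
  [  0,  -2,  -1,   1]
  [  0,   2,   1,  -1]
nullity(A) = 3

Row reduce:
R2 → R2 + (1/2)·R1
R3 → R3 - (1/2)·R1
REF = 
  [  0,   4,   2,  -2]
  [  0,   0,   0,   0]
  [  0,   0,   0,   0]
Pivot columns: 2 → 1 pivot.
rank(A) = 1, so nullity(A) = 4 - 1 = 3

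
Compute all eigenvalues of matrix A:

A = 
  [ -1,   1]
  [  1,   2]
tr(A) = 1, det(A) = -3
Characteristic polynomial: λ² - tr(A)λ + det(A) = λ² - λ - 3
λ² - λ - 3 = 0  ⇒  λ = (1 ± √((-1)² - 4·(-3)))/2 = (1 ± √(13))/2
  = (1 + √13)/2,  (1 - √13)/2

λ = (1 + √13)/2, (1 - √13)/2  (≈ 2.303, -1.303)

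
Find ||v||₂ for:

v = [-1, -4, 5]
6.481

||v||₂ = √((-1)² + (-4)² + (5)²) = √42 = 6.481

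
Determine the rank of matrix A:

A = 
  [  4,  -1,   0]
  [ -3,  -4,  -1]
Row reduce:
R2 → R2 + (3/4)·R1
REF = 
  [    4,    -1,     0]
  [    0, -19/4,    -1]
Pivot columns: 1, 2 → 2 pivots.

rank(A) = 2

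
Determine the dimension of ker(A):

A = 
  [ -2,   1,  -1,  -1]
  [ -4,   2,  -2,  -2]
nullity(A) = 3

Row reduce:
R2 → R2 - (2)·R1
REF = 
  [ -2,   1,  -1,  -1]
  [  0,   0,   0,   0]
Pivot columns: 1 → 1 pivot.
rank(A) = 1, so nullity(A) = 4 - 1 = 3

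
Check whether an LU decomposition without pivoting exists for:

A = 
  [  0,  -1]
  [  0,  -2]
Yes.
The first column is zero, so A is already upper triangular: L = I, U = A.
L = 
  [  1,   0]
  [  0,   1]
U = 
  [  0,  -1]
  [  0,  -2]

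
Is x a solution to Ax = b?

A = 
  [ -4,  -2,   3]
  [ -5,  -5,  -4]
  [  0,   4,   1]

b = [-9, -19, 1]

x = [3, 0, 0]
No

Ax = [-12, -15, 0] ≠ b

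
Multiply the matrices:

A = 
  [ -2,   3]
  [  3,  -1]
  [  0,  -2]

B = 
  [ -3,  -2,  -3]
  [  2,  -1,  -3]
A is 3×2 and B is 2×3, so AB is 3×3. Each entry is (row of A)·(column of B):
AB[1,1] = (-2)(-3) + (3)(2) = 12
AB[1,2] = (-2)(-2) + (3)(-1) = 1
AB[1,3] = (-2)(-3) + (3)(-3) = -3
AB[2,1] = (3)(-3) + (-1)(2) = -11
AB[2,2] = (3)(-2) + (-1)(-1) = -5
AB[2,3] = (3)(-3) + (-1)(-3) = -6
AB[3,1] = (0)(-3) + (-2)(2) = -4
AB[3,2] = (0)(-2) + (-2)(-1) = 2
AB[3,3] = (0)(-3) + (-2)(-3) = 6

AB = 
  [ 12,   1,  -3]
  [-11,  -5,  -6]
  [ -4,   2,   6]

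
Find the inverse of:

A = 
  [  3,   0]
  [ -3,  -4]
det(A) = (3)(-4) - (0)(-3) = -12
For a 2×2 matrix, A⁻¹ = (1/det(A)) · [[d, -b], [-c, a]]
    = (-1/12) · [[-4, 0], [3, 3]]

A⁻¹ = 
  [ 1/3,    0]
  [-1/4, -1/4]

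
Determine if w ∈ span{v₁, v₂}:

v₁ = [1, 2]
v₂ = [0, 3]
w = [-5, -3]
Yes

Form the augmented matrix and row-reduce:
[v₁|v₂|w] = 
  [  1,   0,  -5]
  [  2,   3,  -3]
R2 → R2 - (2)·R1
REF = 
  [  1,   0,  -5]
  [  0,   3,   7]

No row of the form [0 0 | nonzero], so the system is consistent. Back-substitution gives c₁ = -5, c₂ = 7/3: w = (-5)·v₁ + (7/3)·v₂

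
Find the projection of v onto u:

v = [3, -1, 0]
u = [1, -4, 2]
v·u = (3)(1) + (-1)(-4) + (0)(2) = 7
u·u = (1)² + (-4)² + (2)² = 21
proj_u(v) = (v·u / u·u) × u = (7/21) × u = (1/3) × u

proj_u(v) = [1/3, -4/3, 2/3]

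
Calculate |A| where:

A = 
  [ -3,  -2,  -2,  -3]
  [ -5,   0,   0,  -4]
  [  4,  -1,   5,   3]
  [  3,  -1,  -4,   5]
-177

Cofactor expansion along row 1: det(A) = a₁₁M₁₁ - a₁₂M₁₂ + a₁₃M₁₃ - a₁₄M₁₄

M₁₁ = det[[0, 0, -4]; [-1, 5, 3]; [-1, -4, 5]]
  = (0)·((5)(5) - (3)(-4)) - (0)·((-1)(5) - (3)(-1)) + (-4)·((-1)(-4) - (5)(-1))
  = (0)(37) - (0)(-2) + (-4)(9)
  = -36
M₁₂ = det[[-5, 0, -4]; [4, 5, 3]; [3, -4, 5]]
  = (-5)·((5)(5) - (3)(-4)) - (0)·((4)(5) - (3)(3)) + (-4)·((4)(-4) - (5)(3))
  = (-5)(37) - (0)(11) + (-4)(-31)
  = -61
M₁₃ = det[[-5, 0, -4]; [4, -1, 3]; [3, -1, 5]]
  = (-5)·((-1)(5) - (3)(-1)) - (0)·((4)(5) - (3)(3)) + (-4)·((4)(-1) - (-1)(3))
  = (-5)(-2) - (0)(11) + (-4)(-1)
  = 14
M₁₄ = det[[-5, 0, 0]; [4, -1, 5]; [3, -1, -4]]
  = (-5)·((-1)(-4) - (5)(-1)) - (0)·((4)(-4) - (5)(3)) + (0)·((4)(-1) - (-1)(3))
  = (-5)(9) - (0)(-31) + (0)(-1)
  = -45

det(A) = (-3)(-36) - (-2)(-61) + (-2)(14) - (-3)(-45) = -177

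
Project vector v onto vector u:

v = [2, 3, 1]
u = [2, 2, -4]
proj_u(v) = [1/2, 1/2, -1]

v·u = (2)(2) + (3)(2) + (1)(-4) = 6
u·u = (2)² + (2)² + (-4)² = 24
proj_u(v) = (v·u / u·u) × u = (6/24) × u = (1/4) × u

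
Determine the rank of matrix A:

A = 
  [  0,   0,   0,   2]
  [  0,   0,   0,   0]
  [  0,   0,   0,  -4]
rank(A) = 1

Row reduce:
R3 → R3 + (2)·R1
REF = 
  [  0,   0,   0,   2]
  [  0,   0,   0,   0]
  [  0,   0,   0,   0]
Pivot columns: 4 → 1 pivot.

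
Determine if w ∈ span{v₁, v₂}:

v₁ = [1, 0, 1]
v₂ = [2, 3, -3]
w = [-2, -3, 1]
No

Form the augmented matrix and row-reduce:
[v₁|v₂|w] = 
  [  1,   2,  -2]
  [  0,   3,  -3]
  [  1,  -3,   1]
R3 → R3 - (1)·R1
R3 → R3 + (5/3)·R2
REF = 
  [  1,   2,  -2]
  [  0,   3,  -3]
  [  0,   0,  -2]

Row 3 reads [0 0 | -2], i.e. 0 = -2, so the system is inconsistent and w ∉ span{v₁, v₂}.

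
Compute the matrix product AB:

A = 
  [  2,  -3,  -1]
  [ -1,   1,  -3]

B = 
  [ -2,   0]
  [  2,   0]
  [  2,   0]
A is 2×3 and B is 3×2, so AB is 2×2. Each entry is (row of A)·(column of B):
AB[1,1] = (2)(-2) + (-3)(2) + (-1)(2) = -12
AB[1,2] = (2)(0) + (-3)(0) + (-1)(0) = 0
AB[2,1] = (-1)(-2) + (1)(2) + (-3)(2) = -2
AB[2,2] = (-1)(0) + (1)(0) + (-3)(0) = 0

AB = 
  [-12,   0]
  [ -2,   0]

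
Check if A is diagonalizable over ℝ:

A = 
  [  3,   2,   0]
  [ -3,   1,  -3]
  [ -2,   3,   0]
No

Characteristic polynomial: det(λI - A) = λ³ - 4λ² + 18λ - 39
By the rational root theorem any rational root is an integer dividing 39; none of those is a root, so p(λ) has no rational roots and hence (being an irreducible cubic) no repeated roots.
Discriminant of the cubic: Δ = -18651
Δ < 0 ⇒ one real eigenvalue and a complex-conjugate pair: λ ≈ 0.6534 + 3.749i, 0.6534 - 3.749i, 2.693
Has complex eigenvalues (not diagonalizable over ℝ).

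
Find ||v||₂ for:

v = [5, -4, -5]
8.124

||v||₂ = √((5)² + (-4)² + (-5)²) = √66 = 8.124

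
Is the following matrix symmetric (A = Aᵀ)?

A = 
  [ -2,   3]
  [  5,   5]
No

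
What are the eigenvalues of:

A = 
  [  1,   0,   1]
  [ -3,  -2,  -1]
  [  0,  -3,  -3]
Characteristic polynomial: det(λI - A) = λ³ + 4λ² - 2λ - 12
Testing integer divisors of the constant term: p(-2) = 0, so (λ + 2) is a factor:
p(λ) = (λ + 2)(λ² + 2λ - 6)
λ² + 2λ - 6 = 0  ⇒  λ = (-2 ± √((2)² - 4·(-6)))/2 = (-2 ± √(28))/2
  = -1 + √7,  -1 - √7

λ = -2, -1 + √7, -1 - √7  (≈ -2, 1.646, -3.646)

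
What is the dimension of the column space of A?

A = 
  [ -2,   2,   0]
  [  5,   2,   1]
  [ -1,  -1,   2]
dim(Col(A)) = 3

Row reduce:
R2 → R2 + (5/2)·R1
R3 → R3 - (1/2)·R1
R3 → R3 + (2/7)·R2
REF = 
  [  -2,    2,    0]
  [   0,    7,    1]
  [   0,    0, 16/7]
Pivot columns: 1, 2, 3 → 3 pivots.
dim(Col(A)) = number of pivot columns = 3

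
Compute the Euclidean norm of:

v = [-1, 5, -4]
6.481

||v||₂ = √((-1)² + (5)² + (-4)²) = √42 = 6.481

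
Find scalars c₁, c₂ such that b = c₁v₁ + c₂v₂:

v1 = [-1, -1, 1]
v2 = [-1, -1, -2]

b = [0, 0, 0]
c1 = 0, c2 = 0

b = 0·v1 + 0·v2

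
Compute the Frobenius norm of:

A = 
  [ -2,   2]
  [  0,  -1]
||A||_F = 3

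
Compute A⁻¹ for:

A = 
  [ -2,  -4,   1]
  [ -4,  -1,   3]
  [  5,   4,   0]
det(A) = (-2)·((-1)(0) - (3)(4)) - (-4)·((-4)(0) - (3)(5)) + (1)·((-4)(4) - (-1)(5))
  = (-2)(-12) - (-4)(-15) + (1)(-11)
  = -47
det(A) = -47 ≠ 0, so A is invertible.

Cofactors Cᵢⱼ = (-1)ⁱ⁺ʲ·Mᵢⱼ:
C = 
  [-12,  15, -11]
  [  4,  -5, -12]
  [-11,   2, -14]

adj(A) = Cᵀ:
adj(A) = 
  [-12,   4, -11]
  [ 15,  -5,   2]
  [-11, -12, -14]

A⁻¹ = (-1/47) · adj(A):
A⁻¹ = 
  [ 12/47,  -4/47,  11/47]
  [-15/47,   5/47,  -2/47]
  [ 11/47,  12/47,  14/47]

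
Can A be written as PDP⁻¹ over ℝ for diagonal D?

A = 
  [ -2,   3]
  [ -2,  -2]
No

tr(A) = -4, det(A) = 10
Characteristic polynomial: λ² - tr(A)λ + det(A) = λ² + 4λ + 10
λ² + 4λ + 10 = 0  ⇒  λ = (-4 ± √((4)² - 4·(10)))/2 = (-4 ± √(-24))/2
  = -2 + i√6,  -2 - i√6
Eigenvalues: -2 + i√6, -2 - i√6  (≈ -2 + 2.449i, -2 - 2.449i)
Has complex eigenvalues (not diagonalizable over ℝ).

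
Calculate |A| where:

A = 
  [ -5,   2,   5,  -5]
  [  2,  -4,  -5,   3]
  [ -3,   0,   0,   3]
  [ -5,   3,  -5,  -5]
Cofactor expansion along row 1: det(A) = a₁₁M₁₁ - a₁₂M₁₂ + a₁₃M₁₃ - a₁₄M₁₄

M₁₁ = det[[-4, -5, 3]; [0, 0, 3]; [3, -5, -5]]
  = (-4)·((0)(-5) - (3)(-5)) - (-5)·((0)(-5) - (3)(3)) + (3)·((0)(-5) - (0)(3))
  = (-4)(15) - (-5)(-9) + (3)(0)
  = -105
M₁₂ = det[[2, -5, 3]; [-3, 0, 3]; [-5, -5, -5]]
  = (2)·((0)(-5) - (3)(-5)) - (-5)·((-3)(-5) - (3)(-5)) + (3)·((-3)(-5) - (0)(-5))
  = (2)(15) - (-5)(30) + (3)(15)
  = 225
M₁₃ = det[[2, -4, 3]; [-3, 0, 3]; [-5, 3, -5]]
  = (2)·((0)(-5) - (3)(3)) - (-4)·((-3)(-5) - (3)(-5)) + (3)·((-3)(3) - (0)(-5))
  = (2)(-9) - (-4)(30) + (3)(-9)
  = 75
M₁₄ = det[[2, -4, -5]; [-3, 0, 0]; [-5, 3, -5]]
  = (2)·((0)(-5) - (0)(3)) - (-4)·((-3)(-5) - (0)(-5)) + (-5)·((-3)(3) - (0)(-5))
  = (2)(0) - (-4)(15) + (-5)(-9)
  = 105

det(A) = (-5)(-105) - (2)(225) + (5)(75) - (-5)(105) = 975

det(A) = 975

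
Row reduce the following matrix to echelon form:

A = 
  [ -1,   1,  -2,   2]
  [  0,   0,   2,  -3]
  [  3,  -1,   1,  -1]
Row operations:
R3 → R3 + (3)·R1
Swap R2 ↔ R3

Resulting echelon form:
REF = 
  [ -1,   1,  -2,   2]
  [  0,   2,  -5,   5]
  [  0,   0,   2,  -3]

Rank = 3 (number of non-zero pivot rows).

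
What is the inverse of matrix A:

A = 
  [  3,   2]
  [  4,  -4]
det(A) = (3)(-4) - (2)(4) = -20
For a 2×2 matrix, A⁻¹ = (1/det(A)) · [[d, -b], [-c, a]]
    = (-1/20) · [[-4, -2], [-4, 3]]

A⁻¹ = 
  [  1/5,  1/10]
  [  1/5, -3/20]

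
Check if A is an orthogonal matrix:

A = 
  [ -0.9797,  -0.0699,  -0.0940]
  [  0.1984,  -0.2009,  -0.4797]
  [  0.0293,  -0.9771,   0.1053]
No

AᵀA = 
  [  1,   0,   0]
  [  0,   1,   0.0001]
  [  0,   0.0001,   0.2500]
≠ I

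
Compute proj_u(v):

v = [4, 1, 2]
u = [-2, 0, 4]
proj_u(v) = [0, 0, 0]

v·u = (4)(-2) + (1)(0) + (2)(4) = 0
u·u = (-2)² + (0)² + (4)² = 20
proj_u(v) = (v·u / u·u) × u = (0/20) × u = (0) × u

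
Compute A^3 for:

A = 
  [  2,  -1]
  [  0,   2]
A^3 = 
  [  8, -12]
  [  0,   8]

A² = A·A:
A²[1,1] = (2)(2) + (-1)(0) = 4
A²[1,2] = (2)(-1) + (-1)(2) = -4
A²[2,1] = (0)(2) + (2)(0) = 0
A²[2,2] = (0)(-1) + (2)(2) = 4
A² = 
  [  4,  -4]
  [  0,   4]

A^3 = A^2·A:
A^3[1,1] = (4)(2) + (-4)(0) = 8
A^3[1,2] = (4)(-1) + (-4)(2) = -12
A^3[2,1] = (0)(2) + (4)(0) = 0
A^3[2,2] = (0)(-1) + (4)(2) = 8
A^3 = 
  [  8, -12]
  [  0,   8]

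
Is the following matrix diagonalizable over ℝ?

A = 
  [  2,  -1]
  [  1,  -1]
Yes

tr(A) = 1, det(A) = -1
Characteristic polynomial: λ² - tr(A)λ + det(A) = λ² - λ - 1
λ² - λ - 1 = 0  ⇒  λ = (1 ± √((-1)² - 4·(-1)))/2 = (1 ± √(5))/2
  = (1 + √5)/2,  (1 - √5)/2
Eigenvalues: (1 + √5)/2, (1 - √5)/2  (≈ 1.618, -0.618)
The two irrational eigenvalues are distinct (simple), so each has alg. mult. = geom. mult. = 1.
Sum of geometric multiplicities equals n, so A has n independent eigenvectors.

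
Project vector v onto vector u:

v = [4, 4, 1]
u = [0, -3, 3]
proj_u(v) = [0, 3/2, -3/2]

v·u = (4)(0) + (4)(-3) + (1)(3) = -9
u·u = (0)² + (-3)² + (3)² = 18
proj_u(v) = (v·u / u·u) × u = (-9/18) × u = (-1/2) × u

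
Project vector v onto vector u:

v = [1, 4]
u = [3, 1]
proj_u(v) = [21/10, 7/10]

v·u = (1)(3) + (4)(1) = 7
u·u = (3)² + (1)² = 10
proj_u(v) = (v·u / u·u) × u = (7/10) × u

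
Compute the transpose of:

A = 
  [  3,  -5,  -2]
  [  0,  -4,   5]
Aᵀ = 
  [  3,   0]
  [ -5,  -4]
  [ -2,   5]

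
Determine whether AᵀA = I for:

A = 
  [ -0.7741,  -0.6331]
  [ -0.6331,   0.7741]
Yes

AᵀA = 
  [  1,   0]
  [  0,   1]
≈ I (equal to I up to the 4-dp rounding of the entries)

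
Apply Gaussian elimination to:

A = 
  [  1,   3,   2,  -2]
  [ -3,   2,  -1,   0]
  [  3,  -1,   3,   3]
Row operations:
R2 → R2 + (3)·R1
R3 → R3 - (3)·R1
R3 → R3 + (10/11)·R2

Resulting echelon form:
REF = 
  [    1,     3,     2,    -2]
  [    0,    11,     5,    -6]
  [    0,     0, 17/11, 39/11]

Rank = 3 (number of non-zero pivot rows).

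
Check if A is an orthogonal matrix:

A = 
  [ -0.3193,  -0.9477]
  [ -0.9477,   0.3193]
Yes

AᵀA = 
  [  1.0001,   0]
  [  0,   1.0001]
≈ I (equal to I up to the 4-dp rounding of the entries)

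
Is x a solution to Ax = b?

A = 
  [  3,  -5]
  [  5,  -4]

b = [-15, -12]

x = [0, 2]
No

Ax = [-10, -8] ≠ b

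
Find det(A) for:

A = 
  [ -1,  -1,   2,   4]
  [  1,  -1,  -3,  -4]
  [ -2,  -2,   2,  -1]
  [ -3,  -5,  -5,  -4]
Cofactor expansion along row 1: det(A) = a₁₁M₁₁ - a₁₂M₁₂ + a₁₃M₁₃ - a₁₄M₁₄

M₁₁ = det[[-1, -3, -4]; [-2, 2, -1]; [-5, -5, -4]]
  = (-1)·((2)(-4) - (-1)(-5)) - (-3)·((-2)(-4) - (-1)(-5)) + (-4)·((-2)(-5) - (2)(-5))
  = (-1)(-13) - (-3)(3) + (-4)(20)
  = -58
M₁₂ = det[[1, -3, -4]; [-2, 2, -1]; [-3, -5, -4]]
  = (1)·((2)(-4) - (-1)(-5)) - (-3)·((-2)(-4) - (-1)(-3)) + (-4)·((-2)(-5) - (2)(-3))
  = (1)(-13) - (-3)(5) + (-4)(16)
  = -62
M₁₃ = det[[1, -1, -4]; [-2, -2, -1]; [-3, -5, -4]]
  = (1)·((-2)(-4) - (-1)(-5)) - (-1)·((-2)(-4) - (-1)(-3)) + (-4)·((-2)(-5) - (-2)(-3))
  = (1)(3) - (-1)(5) + (-4)(4)
  = -8
M₁₄ = det[[1, -1, -3]; [-2, -2, 2]; [-3, -5, -5]]
  = (1)·((-2)(-5) - (2)(-5)) - (-1)·((-2)(-5) - (2)(-3)) + (-3)·((-2)(-5) - (-2)(-3))
  = (1)(20) - (-1)(16) + (-3)(4)
  = 24

det(A) = (-1)(-58) - (-1)(-62) + (2)(-8) - (4)(24) = -116

det(A) = -116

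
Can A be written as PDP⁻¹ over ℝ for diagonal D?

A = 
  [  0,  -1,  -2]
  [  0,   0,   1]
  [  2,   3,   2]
No

Characteristic polynomial: det(λI - A) = λ³ - 2λ² + λ + 2
By the rational root theorem any rational root is an integer dividing 2; none of those is a root, so p(λ) has no rational roots and hence (being an irreducible cubic) no repeated roots.
Discriminant of the cubic: Δ = -116
Δ < 0 ⇒ one real eigenvalue and a complex-conjugate pair: λ ≈ 1.348 + 1.029i, 1.348 - 1.029i, -0.6956
Has complex eigenvalues (not diagonalizable over ℝ).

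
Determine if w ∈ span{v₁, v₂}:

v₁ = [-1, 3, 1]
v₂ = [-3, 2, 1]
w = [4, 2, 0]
Yes

Form the augmented matrix and row-reduce:
[v₁|v₂|w] = 
  [ -1,  -3,   4]
  [  3,   2,   2]
  [  1,   1,   0]
R2 → R2 + (3)·R1
R3 → R3 + (1)·R1
R3 → R3 - (2/7)·R2
REF = 
  [ -1,  -3,   4]
  [  0,  -7,  14]
  [  0,   0,   0]

No row of the form [0 0 | nonzero], so the system is consistent. Back-substitution gives c₁ = 2, c₂ = -2: w = (2)·v₁ + (-2)·v₂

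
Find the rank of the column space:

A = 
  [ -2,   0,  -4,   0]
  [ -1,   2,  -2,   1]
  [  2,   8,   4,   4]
dim(Col(A)) = 2

Row reduce:
R2 → R2 - (1/2)·R1
R3 → R3 + (1)·R1
R3 → R3 - (4)·R2
REF = 
  [ -2,   0,  -4,   0]
  [  0,   2,   0,   1]
  [  0,   0,   0,   0]
Pivot columns: 1, 2 → 2 pivots.
dim(Col(A)) = number of pivot columns = 2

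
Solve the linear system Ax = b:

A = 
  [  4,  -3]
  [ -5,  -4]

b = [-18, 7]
x = [-3, 2]

Row reduce the augmented matrix [A|b]:
R2 → R2 + (5/4)·R1
REF = 
  [    4,    -3,   -18]
  [    0, -31/4, -31/2]

Back-substitution:
x₂ = (-31/2) / (-31/4) = 2
x₁ = (-18 - (-3)(2)) / 4 = -3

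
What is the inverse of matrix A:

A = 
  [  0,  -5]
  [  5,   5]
det(A) = (0)(5) - (-5)(5) = 25
For a 2×2 matrix, A⁻¹ = (1/det(A)) · [[d, -b], [-c, a]]
    = (1/25) · [[5, 5], [-5, 0]]

A⁻¹ = 
  [ 1/5,  1/5]
  [-1/5,    0]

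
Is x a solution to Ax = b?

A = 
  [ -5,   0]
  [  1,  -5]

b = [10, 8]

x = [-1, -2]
No

Ax = [5, 9] ≠ b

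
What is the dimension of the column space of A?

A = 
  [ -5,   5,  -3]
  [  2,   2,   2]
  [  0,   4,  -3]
dim(Col(A)) = 3

Row reduce:
R2 → R2 + (2/5)·R1
R3 → R3 - (1)·R2
REF = 
  [   -5,     5,    -3]
  [    0,     4,   4/5]
  [    0,     0, -19/5]
Pivot columns: 1, 2, 3 → 3 pivots.
dim(Col(A)) = number of pivot columns = 3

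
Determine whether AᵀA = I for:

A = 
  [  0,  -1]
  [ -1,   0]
Yes

AᵀA = 
  [  1,   0]
  [  0,   1]
= I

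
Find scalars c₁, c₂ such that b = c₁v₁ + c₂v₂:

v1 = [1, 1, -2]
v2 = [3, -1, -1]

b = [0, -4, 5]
c1 = -3, c2 = 1

b = -3·v1 + 1·v2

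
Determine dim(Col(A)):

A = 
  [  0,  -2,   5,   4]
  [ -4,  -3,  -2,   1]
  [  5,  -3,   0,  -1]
Row reduce:
Swap R1 ↔ R2
R3 → R3 + (5/4)·R1
R3 → R3 - (27/8)·R2
REF = 
  [    -4,     -3,     -2,      1]
  [     0,     -2,      5,      4]
  [     0,      0, -155/8,  -53/4]
Pivot columns: 1, 2, 3 → 3 pivots.
dim(Col(A)) = number of pivot columns = 3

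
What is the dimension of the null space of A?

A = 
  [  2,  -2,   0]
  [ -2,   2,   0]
nullity(A) = 2

Row reduce:
R2 → R2 + (1)·R1
REF = 
  [  2,  -2,   0]
  [  0,   0,   0]
Pivot columns: 1 → 1 pivot.
rank(A) = 1, so nullity(A) = 3 - 1 = 2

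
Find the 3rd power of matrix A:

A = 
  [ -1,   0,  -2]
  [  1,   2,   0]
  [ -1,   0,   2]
A^3 = 
  [ -1,   0, -10]
  [  5,   8,  -6]
  [ -5,   0,  14]

A² = A·A:
A²[1,1] = (-1)(-1) + (0)(1) + (-2)(-1) = 3
A²[1,2] = (-1)(0) + (0)(2) + (-2)(0) = 0
A²[1,3] = (-1)(-2) + (0)(0) + (-2)(2) = -2
A²[2,1] = (1)(-1) + (2)(1) + (0)(-1) = 1
A²[2,2] = (1)(0) + (2)(2) + (0)(0) = 4
A²[2,3] = (1)(-2) + (2)(0) + (0)(2) = -2
A²[3,1] = (-1)(-1) + (0)(1) + (2)(-1) = -1
A²[3,2] = (-1)(0) + (0)(2) + (2)(0) = 0
A²[3,3] = (-1)(-2) + (0)(0) + (2)(2) = 6
A² = 
  [  3,   0,  -2]
  [  1,   4,  -2]
  [ -1,   0,   6]

A^3 = A^2·A:
A^3[1,1] = (3)(-1) + (0)(1) + (-2)(-1) = -1
A^3[1,2] = (3)(0) + (0)(2) + (-2)(0) = 0
A^3[1,3] = (3)(-2) + (0)(0) + (-2)(2) = -10
A^3[2,1] = (1)(-1) + (4)(1) + (-2)(-1) = 5
A^3[2,2] = (1)(0) + (4)(2) + (-2)(0) = 8
A^3[2,3] = (1)(-2) + (4)(0) + (-2)(2) = -6
A^3[3,1] = (-1)(-1) + (0)(1) + (6)(-1) = -5
A^3[3,2] = (-1)(0) + (0)(2) + (6)(0) = 0
A^3[3,3] = (-1)(-2) + (0)(0) + (6)(2) = 14
A^3 = 
  [ -1,   0, -10]
  [  5,   8,  -6]
  [ -5,   0,  14]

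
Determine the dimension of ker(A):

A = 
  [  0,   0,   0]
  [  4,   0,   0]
nullity(A) = 2

Row reduce:
Swap R1 ↔ R2
REF = 
  [  4,   0,   0]
  [  0,   0,   0]
Pivot columns: 1 → 1 pivot.
rank(A) = 1, so nullity(A) = 3 - 1 = 2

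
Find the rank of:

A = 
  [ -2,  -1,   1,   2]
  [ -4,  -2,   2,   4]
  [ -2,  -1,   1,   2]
Row reduce:
R2 → R2 - (2)·R1
R3 → R3 - (1)·R1
REF = 
  [ -2,  -1,   1,   2]
  [  0,   0,   0,   0]
  [  0,   0,   0,   0]
Pivot columns: 1 → 1 pivot.

rank(A) = 1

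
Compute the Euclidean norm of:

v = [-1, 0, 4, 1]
4.243

||v||₂ = √((-1)² + (0)² + (4)² + (1)²) = √18 = 4.243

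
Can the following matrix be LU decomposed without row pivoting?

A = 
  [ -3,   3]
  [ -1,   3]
Yes.
A[1,1] = -3 ≠ 0, so Gaussian elimination proceeds without a row swap: multiplier ℓ₂₁ = (-1)/(-3) = 1/3, and U[2,2] = 3 - (1/3)(3) = 2.
L = 
  [  1,   0]
  [1/3,   1]
U = 
  [ -3,   3]
  [  0,   2]
Check row 2 of LU: [(1/3)(-3), (1/3)(3) + 2] = [-1, 3] = row 2 of A ✓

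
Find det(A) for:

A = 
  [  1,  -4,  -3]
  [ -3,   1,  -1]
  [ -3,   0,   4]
Cofactor expansion along row 1:
det(A) = (1)·((1)(4) - (-1)(0)) - (-4)·((-3)(4) - (-1)(-3)) + (-3)·((-3)(0) - (1)(-3))
  = (1)(4) - (-4)(-15) + (-3)(3)
  = -65

det(A) = -65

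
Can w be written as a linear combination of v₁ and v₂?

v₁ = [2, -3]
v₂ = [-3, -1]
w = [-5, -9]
Yes

Form the augmented matrix and row-reduce:
[v₁|v₂|w] = 
  [  2,  -3,  -5]
  [ -3,  -1,  -9]
R2 → R2 + (3/2)·R1
REF = 
  [    2,    -3,    -5]
  [    0, -11/2, -33/2]

No row of the form [0 0 | nonzero], so the system is consistent. Back-substitution gives c₁ = 2, c₂ = 3: w = (2)·v₁ + (3)·v₂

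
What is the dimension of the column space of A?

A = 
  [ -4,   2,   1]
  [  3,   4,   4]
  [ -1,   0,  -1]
Row reduce:
R2 → R2 + (3/4)·R1
R3 → R3 - (1/4)·R1
R3 → R3 + (1/11)·R2
REF = 
  [   -4,     2,     1]
  [    0,  11/2,  19/4]
  [    0,     0, -9/11]
Pivot columns: 1, 2, 3 → 3 pivots.
dim(Col(A)) = number of pivot columns = 3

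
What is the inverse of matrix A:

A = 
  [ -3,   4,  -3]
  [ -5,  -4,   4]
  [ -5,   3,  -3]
det(A) = (-3)·((-4)(-3) - (4)(3)) - (4)·((-5)(-3) - (4)(-5)) + (-3)·((-5)(3) - (-4)(-5))
  = (-3)(0) - (4)(35) + (-3)(-35)
  = -35
det(A) = -35 ≠ 0, so A is invertible.

Cofactors Cᵢⱼ = (-1)ⁱ⁺ʲ·Mᵢⱼ:
C = 
  [  0, -35, -35]
  [  3,  -6, -11]
  [  4,  27,  32]

adj(A) = Cᵀ:
adj(A) = 
  [  0,   3,   4]
  [-35,  -6,  27]
  [-35, -11,  32]

A⁻¹ = (-1/35) · adj(A):
A⁻¹ = 
  [     0,  -3/35,  -4/35]
  [     1,   6/35, -27/35]
  [     1,  11/35, -32/35]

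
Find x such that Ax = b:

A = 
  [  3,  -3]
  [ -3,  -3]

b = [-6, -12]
x = [1, 3]

Row reduce the augmented matrix [A|b]:
R2 → R2 + (1)·R1
REF = 
  [  3,  -3,  -6]
  [  0,  -6, -18]

Back-substitution:
x₂ = (-18) / (-6) = 3
x₁ = (-6 - (-3)(3)) / 3 = 1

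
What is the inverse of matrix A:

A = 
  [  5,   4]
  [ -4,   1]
det(A) = (5)(1) - (4)(-4) = 21
For a 2×2 matrix, A⁻¹ = (1/det(A)) · [[d, -b], [-c, a]]
    = (1/21) · [[1, -4], [4, 5]]

A⁻¹ = 
  [ 1/21, -4/21]
  [ 4/21,  5/21]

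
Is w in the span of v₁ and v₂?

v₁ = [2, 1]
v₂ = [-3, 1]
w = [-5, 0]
Yes

Form the augmented matrix and row-reduce:
[v₁|v₂|w] = 
  [  2,  -3,  -5]
  [  1,   1,   0]
R2 → R2 - (1/2)·R1
REF = 
  [  2,  -3,  -5]
  [  0, 5/2, 5/2]

No row of the form [0 0 | nonzero], so the system is consistent. Back-substitution gives c₁ = -1, c₂ = 1: w = (-1)·v₁ + (1)·v₂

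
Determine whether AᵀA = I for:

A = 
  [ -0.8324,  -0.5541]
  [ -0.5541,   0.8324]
Yes

AᵀA = 
  [  0.9999,   0]
  [  0,   0.9999]
≈ I (equal to I up to the 4-dp rounding of the entries)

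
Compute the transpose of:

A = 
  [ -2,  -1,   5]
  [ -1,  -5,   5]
Aᵀ = 
  [ -2,  -1]
  [ -1,  -5]
  [  5,   5]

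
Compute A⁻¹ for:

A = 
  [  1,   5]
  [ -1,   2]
det(A) = (1)(2) - (5)(-1) = 7
For a 2×2 matrix, A⁻¹ = (1/det(A)) · [[d, -b], [-c, a]]
    = (1/7) · [[2, -5], [1, 1]]

A⁻¹ = 
  [ 2/7, -5/7]
  [ 1/7,  1/7]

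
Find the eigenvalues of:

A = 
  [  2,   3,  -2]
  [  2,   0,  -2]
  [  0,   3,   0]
λ = 0, 2, 0

Characteristic polynomial: det(λI - A) = λ³ - 2λ²
The constant term is 0, so λ = 0 is a root: p(λ) = λ(λ² - 2λ)
λ² - 2λ = λ(λ - 2)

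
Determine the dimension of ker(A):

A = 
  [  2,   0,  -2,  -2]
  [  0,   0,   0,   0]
nullity(A) = 3

Row reduce:
(no row operations needed)
REF = 
  [  2,   0,  -2,  -2]
  [  0,   0,   0,   0]
Pivot columns: 1 → 1 pivot.
rank(A) = 1, so nullity(A) = 4 - 1 = 3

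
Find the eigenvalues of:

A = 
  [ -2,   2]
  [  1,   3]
tr(A) = 1, det(A) = -8
Characteristic polynomial: λ² - tr(A)λ + det(A) = λ² - λ - 8
λ² - λ - 8 = 0  ⇒  λ = (1 ± √((-1)² - 4·(-8)))/2 = (1 ± √(33))/2
  = (1 + √33)/2,  (1 - √33)/2

λ = (1 + √33)/2, (1 - √33)/2  (≈ 3.372, -2.372)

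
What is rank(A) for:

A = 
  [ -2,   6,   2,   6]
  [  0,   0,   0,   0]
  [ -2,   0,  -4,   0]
rank(A) = 2

Row reduce:
R3 → R3 - (1)·R1
Swap R2 ↔ R3
REF = 
  [ -2,   6,   2,   6]
  [  0,  -6,  -6,  -6]
  [  0,   0,   0,   0]
Pivot columns: 1, 2 → 2 pivots.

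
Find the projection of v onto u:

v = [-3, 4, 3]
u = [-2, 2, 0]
v·u = (-3)(-2) + (4)(2) + (3)(0) = 14
u·u = (-2)² + (2)² + (0)² = 8
proj_u(v) = (v·u / u·u) × u = (14/8) × u = (7/4) × u

proj_u(v) = [-7/2, 7/2, 0]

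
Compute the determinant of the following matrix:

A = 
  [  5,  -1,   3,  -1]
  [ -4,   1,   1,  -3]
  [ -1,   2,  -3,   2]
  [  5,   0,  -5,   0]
240

Cofactor expansion along row 1: det(A) = a₁₁M₁₁ - a₁₂M₁₂ + a₁₃M₁₃ - a₁₄M₁₄

M₁₁ = det[[1, 1, -3]; [2, -3, 2]; [0, -5, 0]]
  = (1)·((-3)(0) - (2)(-5)) - (1)·((2)(0) - (2)(0)) + (-3)·((2)(-5) - (-3)(0))
  = (1)(10) - (1)(0) + (-3)(-10)
  = 40
M₁₂ = det[[-4, 1, -3]; [-1, -3, 2]; [5, -5, 0]]
  = (-4)·((-3)(0) - (2)(-5)) - (1)·((-1)(0) - (2)(5)) + (-3)·((-1)(-5) - (-3)(5))
  = (-4)(10) - (1)(-10) + (-3)(20)
  = -90
M₁₃ = det[[-4, 1, -3]; [-1, 2, 2]; [5, 0, 0]]
  = (-4)·((2)(0) - (2)(0)) - (1)·((-1)(0) - (2)(5)) + (-3)·((-1)(0) - (2)(5))
  = (-4)(0) - (1)(-10) + (-3)(-10)
  = 40
M₁₄ = det[[-4, 1, 1]; [-1, 2, -3]; [5, 0, -5]]
  = (-4)·((2)(-5) - (-3)(0)) - (1)·((-1)(-5) - (-3)(5)) + (1)·((-1)(0) - (2)(5))
  = (-4)(-10) - (1)(20) + (1)(-10)
  = 10

det(A) = (5)(40) - (-1)(-90) + (3)(40) - (-1)(10) = 240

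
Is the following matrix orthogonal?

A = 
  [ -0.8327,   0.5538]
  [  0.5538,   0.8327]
Yes

AᵀA = 
  [  1.0001,   0]
  [  0,   1.0001]
≈ I (equal to I up to the 4-dp rounding of the entries)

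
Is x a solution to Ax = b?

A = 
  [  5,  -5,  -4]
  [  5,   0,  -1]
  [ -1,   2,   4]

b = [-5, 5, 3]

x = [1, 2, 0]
Yes

Ax = [-5, 5, 3] = b ✓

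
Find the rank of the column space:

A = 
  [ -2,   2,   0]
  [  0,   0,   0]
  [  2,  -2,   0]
Row reduce:
R3 → R3 + (1)·R1
REF = 
  [ -2,   2,   0]
  [  0,   0,   0]
  [  0,   0,   0]
Pivot columns: 1 → 1 pivot.
dim(Col(A)) = number of pivot columns = 1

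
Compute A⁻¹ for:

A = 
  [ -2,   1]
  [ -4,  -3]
det(A) = (-2)(-3) - (1)(-4) = 10
For a 2×2 matrix, A⁻¹ = (1/det(A)) · [[d, -b], [-c, a]]
    = (1/10) · [[-3, -1], [4, -2]]

A⁻¹ = 
  [-3/10, -1/10]
  [  2/5,  -1/5]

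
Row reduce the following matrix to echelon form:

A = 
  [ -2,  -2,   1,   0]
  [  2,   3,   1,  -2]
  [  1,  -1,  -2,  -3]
Row operations:
R2 → R2 + (1)·R1
R3 → R3 + (1/2)·R1
R3 → R3 + (2)·R2

Resulting echelon form:
REF = 
  [ -2,  -2,   1,   0]
  [  0,   1,   2,  -2]
  [  0,   0, 5/2,  -7]

Rank = 3 (number of non-zero pivot rows).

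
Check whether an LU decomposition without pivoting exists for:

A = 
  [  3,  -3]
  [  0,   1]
Yes.
A[1,1] = 3 ≠ 0, so Gaussian elimination proceeds without a row swap: multiplier ℓ₂₁ = (0)/(3) = 0, and U[2,2] = 1 - (0)(-3) = 1.
L = 
  [  1,   0]
  [  0,   1]
U = 
  [  3,  -3]
  [  0,   1]
Check row 2 of LU: [(0)(3), (0)(-3) + 1] = [0, 1] = row 2 of A ✓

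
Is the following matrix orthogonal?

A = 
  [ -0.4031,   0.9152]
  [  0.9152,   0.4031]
Yes

AᵀA = 
  [  1.0001,   0]
  [  0,   1.0001]
≈ I (equal to I up to the 4-dp rounding of the entries)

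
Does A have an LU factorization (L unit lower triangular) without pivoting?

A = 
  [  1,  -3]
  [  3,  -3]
Yes.
A[1,1] = 1 ≠ 0, so Gaussian elimination proceeds without a row swap: multiplier ℓ₂₁ = (3)/(1) = 3, and U[2,2] = -3 - (3)(-3) = 6.
L = 
  [  1,   0]
  [  3,   1]
U = 
  [  1,  -3]
  [  0,   6]
Check row 2 of LU: [(3)(1), (3)(-3) + 6] = [3, -3] = row 2 of A ✓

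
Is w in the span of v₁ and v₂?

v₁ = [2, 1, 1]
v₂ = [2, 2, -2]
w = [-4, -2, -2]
Yes

Form the augmented matrix and row-reduce:
[v₁|v₂|w] = 
  [  2,   2,  -4]
  [  1,   2,  -2]
  [  1,  -2,  -2]
R2 → R2 - (1/2)·R1
R3 → R3 - (1/2)·R1
R3 → R3 + (3)·R2
REF = 
  [  2,   2,  -4]
  [  0,   1,   0]
  [  0,   0,   0]

No row of the form [0 0 | nonzero], so the system is consistent. Back-substitution gives c₁ = -2, c₂ = 0: w = (-2)·v₁ + (0)·v₂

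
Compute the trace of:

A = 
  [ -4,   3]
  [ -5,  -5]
-9

tr(A) = -4 + -5 = -9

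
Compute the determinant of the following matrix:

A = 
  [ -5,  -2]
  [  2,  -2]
14

For a 2×2 matrix, det = ad - bc = (-5)(-2) - (-2)(2) = 14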